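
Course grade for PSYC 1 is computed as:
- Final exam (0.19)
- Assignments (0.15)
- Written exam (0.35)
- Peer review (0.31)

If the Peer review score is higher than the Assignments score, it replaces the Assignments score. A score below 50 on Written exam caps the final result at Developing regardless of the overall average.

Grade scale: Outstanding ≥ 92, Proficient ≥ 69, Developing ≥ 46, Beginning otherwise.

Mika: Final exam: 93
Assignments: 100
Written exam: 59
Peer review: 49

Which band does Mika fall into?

Peer review (49) ≤ Assignments (100), so Assignments stays at 100.
Written exam score 59 ≥ 50: minimum met.
Weighted total:
  Final exam 93 × 0.19 = 17.67
  Assignments 100 × 0.15 = 15
  Written exam 59 × 0.35 = 20.65
  Peer review 49 × 0.31 = 15.19
Sum = 68.51
68.51 is ≥ 46 and < 69 → Developing

Developing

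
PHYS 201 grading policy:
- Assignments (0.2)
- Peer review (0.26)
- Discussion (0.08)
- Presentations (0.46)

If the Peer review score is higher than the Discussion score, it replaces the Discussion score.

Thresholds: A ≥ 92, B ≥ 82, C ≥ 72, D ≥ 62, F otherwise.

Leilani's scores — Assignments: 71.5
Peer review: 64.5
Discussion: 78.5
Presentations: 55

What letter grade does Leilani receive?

D

Peer review (64.5) ≤ Discussion (78.5), so Discussion stays at 78.5.
Weighted total:
  Assignments 71.5 × 0.2 = 14.3
  Peer review 64.5 × 0.26 = 16.77
  Discussion 78.5 × 0.08 = 6.28
  Presentations 55 × 0.46 = 25.3
Sum = 62.65
62.65 is ≥ 62 and < 72 → D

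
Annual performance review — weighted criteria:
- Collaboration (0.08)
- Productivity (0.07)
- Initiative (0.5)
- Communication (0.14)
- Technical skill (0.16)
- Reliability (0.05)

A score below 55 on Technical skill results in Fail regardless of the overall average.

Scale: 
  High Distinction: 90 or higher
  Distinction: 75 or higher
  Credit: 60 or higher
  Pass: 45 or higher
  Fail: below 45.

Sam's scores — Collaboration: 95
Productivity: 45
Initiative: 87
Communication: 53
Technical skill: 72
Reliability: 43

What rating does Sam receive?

Technical skill score 72 ≥ 55: minimum met.
Weighted total:
  Collaboration 95 × 0.08 = 7.6
  Productivity 45 × 0.07 = 3.15
  Initiative 87 × 0.5 = 43.5
  Communication 53 × 0.14 = 7.42
  Technical skill 72 × 0.16 = 11.52
  Reliability 43 × 0.05 = 2.15
Sum = 75.34
75.34 is ≥ 75 and < 90 → Distinction

Distinction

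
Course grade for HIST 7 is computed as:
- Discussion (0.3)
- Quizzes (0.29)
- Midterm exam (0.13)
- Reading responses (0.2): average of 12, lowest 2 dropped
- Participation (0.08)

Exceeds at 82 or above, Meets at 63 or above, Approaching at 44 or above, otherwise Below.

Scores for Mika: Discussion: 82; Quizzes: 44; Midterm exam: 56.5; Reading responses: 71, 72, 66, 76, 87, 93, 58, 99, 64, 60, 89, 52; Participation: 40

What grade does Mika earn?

Reading responses: drop 52, 58 → average of remaining 10 = 777/10 = 77.7
Weighted total:
  Discussion 82 × 0.3 = 24.6
  Quizzes 44 × 0.29 = 12.76
  Midterm exam 56.5 × 0.13 = 7.345
  Reading responses 77.7 × 0.2 = 15.54
  Participation 40 × 0.08 = 3.2
Sum = 63.445
63.445 is ≥ 63 and < 82 → Meets

Meets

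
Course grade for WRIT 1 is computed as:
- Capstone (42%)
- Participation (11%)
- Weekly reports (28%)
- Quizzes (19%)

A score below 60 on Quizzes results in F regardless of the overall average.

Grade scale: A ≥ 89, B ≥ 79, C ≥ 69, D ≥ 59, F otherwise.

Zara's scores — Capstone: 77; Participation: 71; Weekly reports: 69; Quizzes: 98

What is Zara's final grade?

Quizzes score 98 ≥ 60: minimum met.
Weighted total:
  Capstone 77 × 0.42 = 32.34
  Participation 71 × 0.11 = 7.81
  Weekly reports 69 × 0.28 = 19.32
  Quizzes 98 × 0.19 = 18.62
Sum = 78.09
78.09 is ≥ 69 and < 79 → C

C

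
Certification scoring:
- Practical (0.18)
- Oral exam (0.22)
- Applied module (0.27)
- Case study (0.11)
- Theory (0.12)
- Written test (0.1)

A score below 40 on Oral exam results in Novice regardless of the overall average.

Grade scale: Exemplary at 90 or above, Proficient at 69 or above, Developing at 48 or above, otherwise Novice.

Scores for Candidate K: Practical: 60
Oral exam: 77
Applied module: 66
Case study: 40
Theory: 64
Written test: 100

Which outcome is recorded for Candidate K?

Developing

Oral exam score 77 ≥ 40: minimum met.
Weighted total:
  Practical 60 × 0.18 = 10.8
  Oral exam 77 × 0.22 = 16.94
  Applied module 66 × 0.27 = 17.82
  Case study 40 × 0.11 = 4.4
  Theory 64 × 0.12 = 7.68
  Written test 100 × 0.1 = 10
Sum = 67.64
67.64 is ≥ 48 and < 69 → Developing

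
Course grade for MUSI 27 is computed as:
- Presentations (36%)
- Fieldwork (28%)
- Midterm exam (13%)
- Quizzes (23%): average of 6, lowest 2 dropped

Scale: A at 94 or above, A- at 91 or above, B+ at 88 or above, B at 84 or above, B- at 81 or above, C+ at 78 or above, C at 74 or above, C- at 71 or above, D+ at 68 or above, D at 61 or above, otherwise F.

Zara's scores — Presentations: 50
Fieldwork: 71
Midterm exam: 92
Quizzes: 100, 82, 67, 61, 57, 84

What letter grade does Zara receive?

D+

Quizzes: drop 57, 61 → average of remaining 4 = 333/4 = 83.25
Weighted total:
  Presentations 50 × 0.36 = 18
  Fieldwork 71 × 0.28 = 19.88
  Midterm exam 92 × 0.13 = 11.96
  Quizzes 83.25 × 0.23 = 19.1475
Sum = 68.9875
68.9875 is ≥ 68 and < 71 → D+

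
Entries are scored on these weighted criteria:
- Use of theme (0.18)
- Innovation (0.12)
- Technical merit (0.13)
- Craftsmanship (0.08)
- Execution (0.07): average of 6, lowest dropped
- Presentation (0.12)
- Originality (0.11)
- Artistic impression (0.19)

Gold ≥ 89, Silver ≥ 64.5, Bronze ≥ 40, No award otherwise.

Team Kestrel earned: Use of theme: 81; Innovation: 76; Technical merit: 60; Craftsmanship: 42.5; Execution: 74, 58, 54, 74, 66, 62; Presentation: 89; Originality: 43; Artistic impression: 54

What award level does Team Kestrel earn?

Silver

Execution: drop 54 → average of remaining 5 = 334/5 = 66.8
Weighted total:
  Use of theme 81 × 0.18 = 14.58
  Innovation 76 × 0.12 = 9.12
  Technical merit 60 × 0.13 = 7.8
  Craftsmanship 42.5 × 0.08 = 3.4
  Execution 66.8 × 0.07 = 4.676
  Presentation 89 × 0.12 = 10.68
  Originality 43 × 0.11 = 4.73
  Artistic impression 54 × 0.19 = 10.26
Sum = 65.246
65.246 is ≥ 64.5 and < 89 → Silver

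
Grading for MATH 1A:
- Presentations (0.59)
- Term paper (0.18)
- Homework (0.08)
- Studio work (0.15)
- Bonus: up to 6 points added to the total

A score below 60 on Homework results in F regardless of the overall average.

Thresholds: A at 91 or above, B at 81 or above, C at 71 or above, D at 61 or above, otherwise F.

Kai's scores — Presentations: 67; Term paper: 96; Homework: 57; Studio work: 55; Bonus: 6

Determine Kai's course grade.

F

Homework score 57 < 60: minimum not met.
Weighted total:
  Presentations 67 × 0.59 = 39.53
  Term paper 96 × 0.18 = 17.28
  Homework 57 × 0.08 = 4.56
  Studio work 55 × 0.15 = 8.25
Sum = 69.62
Bonus: 69.62 + 6 = 75.62
Because the Homework minimum was not met, the result is F.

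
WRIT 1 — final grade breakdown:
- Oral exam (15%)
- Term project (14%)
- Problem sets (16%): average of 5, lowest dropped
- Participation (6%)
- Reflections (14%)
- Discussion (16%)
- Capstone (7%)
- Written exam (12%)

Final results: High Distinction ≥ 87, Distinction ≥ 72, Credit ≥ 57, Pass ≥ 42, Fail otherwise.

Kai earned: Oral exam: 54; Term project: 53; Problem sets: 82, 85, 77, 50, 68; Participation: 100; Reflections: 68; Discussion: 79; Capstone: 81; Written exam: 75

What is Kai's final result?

Problem sets: drop 50 → average of remaining 4 = 312/4 = 78
Weighted total:
  Oral exam 54 × 0.15 = 8.1
  Term project 53 × 0.14 = 7.42
  Problem sets 78 × 0.16 = 12.48
  Participation 100 × 0.06 = 6
  Reflections 68 × 0.14 = 9.52
  Discussion 79 × 0.16 = 12.64
  Capstone 81 × 0.07 = 5.67
  Written exam 75 × 0.12 = 9
Sum = 70.83
70.83 is ≥ 57 and < 72 → Credit

Credit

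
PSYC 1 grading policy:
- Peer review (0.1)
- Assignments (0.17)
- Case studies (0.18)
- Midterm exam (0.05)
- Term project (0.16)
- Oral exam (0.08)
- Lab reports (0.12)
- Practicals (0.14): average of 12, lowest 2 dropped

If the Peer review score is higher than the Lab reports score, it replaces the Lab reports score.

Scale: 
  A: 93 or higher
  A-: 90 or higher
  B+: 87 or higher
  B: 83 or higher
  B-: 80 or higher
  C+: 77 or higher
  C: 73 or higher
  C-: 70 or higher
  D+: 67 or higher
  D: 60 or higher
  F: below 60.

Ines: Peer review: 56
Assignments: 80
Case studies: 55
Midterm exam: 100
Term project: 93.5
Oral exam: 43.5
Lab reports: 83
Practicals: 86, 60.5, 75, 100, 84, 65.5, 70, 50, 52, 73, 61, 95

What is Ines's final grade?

Practicals: drop 50, 52 → average of remaining 10 = 770/10 = 77
Peer review (56) ≤ Lab reports (83), so Lab reports stays at 83.
Weighted total:
  Peer review 56 × 0.1 = 5.6
  Assignments 80 × 0.17 = 13.6
  Case studies 55 × 0.18 = 9.9
  Midterm exam 100 × 0.05 = 5
  Term project 93.5 × 0.16 = 14.96
  Oral exam 43.5 × 0.08 = 3.48
  Lab reports 83 × 0.12 = 9.96
  Practicals 77 × 0.14 = 10.78
Sum = 73.28
73.28 is ≥ 73 and < 77 → C

C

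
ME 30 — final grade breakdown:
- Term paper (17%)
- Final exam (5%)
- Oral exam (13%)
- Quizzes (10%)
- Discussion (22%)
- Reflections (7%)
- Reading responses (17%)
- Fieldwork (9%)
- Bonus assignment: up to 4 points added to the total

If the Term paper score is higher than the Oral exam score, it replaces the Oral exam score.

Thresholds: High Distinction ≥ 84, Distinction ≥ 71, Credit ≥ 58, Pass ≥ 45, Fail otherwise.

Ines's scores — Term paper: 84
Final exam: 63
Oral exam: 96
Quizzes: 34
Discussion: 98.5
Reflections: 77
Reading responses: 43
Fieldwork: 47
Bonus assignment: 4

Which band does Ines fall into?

Term paper (84) ≤ Oral exam (96), so Oral exam stays at 96.
Weighted total:
  Term paper 84 × 0.17 = 14.28
  Final exam 63 × 0.05 = 3.15
  Oral exam 96 × 0.13 = 12.48
  Quizzes 34 × 0.1 = 3.4
  Discussion 98.5 × 0.22 = 21.67
  Reflections 77 × 0.07 = 5.39
  Reading responses 43 × 0.17 = 7.31
  Fieldwork 47 × 0.09 = 4.23
Sum = 71.91
Bonus assignment: 71.91 + 4 = 75.91
75.91 is ≥ 71 and < 84 → Distinction

Distinction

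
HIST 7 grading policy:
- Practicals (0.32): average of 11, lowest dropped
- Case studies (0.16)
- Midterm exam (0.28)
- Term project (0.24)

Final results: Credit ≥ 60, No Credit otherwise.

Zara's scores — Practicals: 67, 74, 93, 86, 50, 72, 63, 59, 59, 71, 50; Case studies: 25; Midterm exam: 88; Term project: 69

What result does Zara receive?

Practicals: drop 50 → average of remaining 10 = 694/10 = 69.4
Weighted total:
  Practicals 69.4 × 0.32 = 22.208
  Case studies 25 × 0.16 = 4
  Midterm exam 88 × 0.28 = 24.64
  Term project 69 × 0.24 = 16.56
Sum = 67.408
67.408 ≥ 60 → Credit

Credit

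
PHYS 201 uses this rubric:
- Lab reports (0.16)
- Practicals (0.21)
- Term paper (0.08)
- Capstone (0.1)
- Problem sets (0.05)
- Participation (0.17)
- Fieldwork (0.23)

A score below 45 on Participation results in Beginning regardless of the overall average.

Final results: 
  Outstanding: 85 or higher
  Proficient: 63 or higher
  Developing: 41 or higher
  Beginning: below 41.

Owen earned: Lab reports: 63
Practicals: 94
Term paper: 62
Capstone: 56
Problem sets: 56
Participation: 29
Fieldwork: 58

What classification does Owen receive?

Beginning

Participation score 29 < 45: minimum not met.
Weighted total:
  Lab reports 63 × 0.16 = 10.08
  Practicals 94 × 0.21 = 19.74
  Term paper 62 × 0.08 = 4.96
  Capstone 56 × 0.1 = 5.6
  Problem sets 56 × 0.05 = 2.8
  Participation 29 × 0.17 = 4.93
  Fieldwork 58 × 0.23 = 13.34
Sum = 61.45
Because the Participation minimum was not met, the result is Beginning.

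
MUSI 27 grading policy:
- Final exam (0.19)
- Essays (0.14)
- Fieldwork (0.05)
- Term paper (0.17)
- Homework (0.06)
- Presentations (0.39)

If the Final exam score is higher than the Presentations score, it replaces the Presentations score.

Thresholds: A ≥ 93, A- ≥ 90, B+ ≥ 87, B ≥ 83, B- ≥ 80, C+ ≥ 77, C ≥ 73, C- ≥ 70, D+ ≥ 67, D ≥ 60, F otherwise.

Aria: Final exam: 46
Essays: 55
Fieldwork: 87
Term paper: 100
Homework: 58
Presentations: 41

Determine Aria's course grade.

Final exam (46) > Presentations (41), so Presentations counts as 46.
Weighted total:
  Final exam 46 × 0.19 = 8.74
  Essays 55 × 0.14 = 7.7
  Fieldwork 87 × 0.05 = 4.35
  Term paper 100 × 0.17 = 17
  Homework 58 × 0.06 = 3.48
  Presentations 46 × 0.39 = 17.94
Sum = 59.21
59.21 < 60 → F

F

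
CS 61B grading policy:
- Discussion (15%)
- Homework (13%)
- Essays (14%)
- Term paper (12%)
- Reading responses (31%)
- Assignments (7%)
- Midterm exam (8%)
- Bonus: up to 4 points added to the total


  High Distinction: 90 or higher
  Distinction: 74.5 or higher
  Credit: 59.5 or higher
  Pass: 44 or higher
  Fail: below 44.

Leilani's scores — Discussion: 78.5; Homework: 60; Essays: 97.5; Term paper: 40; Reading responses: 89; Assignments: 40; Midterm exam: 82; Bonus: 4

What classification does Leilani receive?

Weighted total:
  Discussion 78.5 × 0.15 = 11.775
  Homework 60 × 0.13 = 7.8
  Essays 97.5 × 0.14 = 13.65
  Term paper 40 × 0.12 = 4.8
  Reading responses 89 × 0.31 = 27.59
  Assignments 40 × 0.07 = 2.8
  Midterm exam 82 × 0.08 = 6.56
Sum = 74.975
Bonus: 74.975 + 4 = 78.975
78.975 is ≥ 74.5 and < 90 → Distinction

Distinction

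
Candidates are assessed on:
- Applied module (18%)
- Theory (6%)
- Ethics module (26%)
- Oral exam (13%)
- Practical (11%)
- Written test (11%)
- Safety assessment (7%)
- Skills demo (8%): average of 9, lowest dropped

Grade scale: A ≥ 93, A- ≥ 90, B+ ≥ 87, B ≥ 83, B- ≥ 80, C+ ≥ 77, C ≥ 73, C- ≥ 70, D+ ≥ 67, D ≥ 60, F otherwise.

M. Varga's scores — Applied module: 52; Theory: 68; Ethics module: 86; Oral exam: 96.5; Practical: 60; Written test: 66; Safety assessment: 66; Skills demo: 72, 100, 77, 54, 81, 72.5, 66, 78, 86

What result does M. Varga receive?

Skills demo: drop 54 → average of remaining 8 = 632.5/8 = 79.0625
Weighted total:
  Applied module 52 × 0.18 = 9.36
  Theory 68 × 0.06 = 4.08
  Ethics module 86 × 0.26 = 22.36
  Oral exam 96.5 × 0.13 = 12.545
  Practical 60 × 0.11 = 6.6
  Written test 66 × 0.11 = 7.26
  Safety assessment 66 × 0.07 = 4.62
  Skills demo 79.0625 × 0.08 = 6.325
Sum = 73.15
73.15 is ≥ 73 and < 77 → C

C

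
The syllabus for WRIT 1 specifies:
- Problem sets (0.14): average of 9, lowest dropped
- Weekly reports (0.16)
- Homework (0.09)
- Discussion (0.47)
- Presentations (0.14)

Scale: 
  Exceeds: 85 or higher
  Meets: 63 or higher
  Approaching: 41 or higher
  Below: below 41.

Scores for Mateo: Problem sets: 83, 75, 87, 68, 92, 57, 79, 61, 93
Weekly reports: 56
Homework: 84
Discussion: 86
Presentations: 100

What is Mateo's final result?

Problem sets: drop 57 → average of remaining 8 = 638/8 = 79.75
Weighted total:
  Problem sets 79.75 × 0.14 = 11.165
  Weekly reports 56 × 0.16 = 8.96
  Homework 84 × 0.09 = 7.56
  Discussion 86 × 0.47 = 40.42
  Presentations 100 × 0.14 = 14
Sum = 82.105
82.105 is ≥ 63 and < 85 → Meets

Meets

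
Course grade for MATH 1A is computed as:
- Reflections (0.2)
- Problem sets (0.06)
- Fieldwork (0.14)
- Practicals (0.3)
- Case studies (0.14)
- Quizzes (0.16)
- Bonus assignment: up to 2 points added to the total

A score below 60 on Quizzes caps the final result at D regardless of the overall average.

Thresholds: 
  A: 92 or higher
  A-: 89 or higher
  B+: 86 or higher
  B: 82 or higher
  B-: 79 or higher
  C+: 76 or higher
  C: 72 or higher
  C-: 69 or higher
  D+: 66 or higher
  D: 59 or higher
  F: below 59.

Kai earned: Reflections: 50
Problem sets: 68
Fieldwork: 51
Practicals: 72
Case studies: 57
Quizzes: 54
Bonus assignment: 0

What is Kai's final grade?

D

Quizzes score 54 < 60: minimum not met.
Weighted total:
  Reflections 50 × 0.2 = 10
  Problem sets 68 × 0.06 = 4.08
  Fieldwork 51 × 0.14 = 7.14
  Practicals 72 × 0.3 = 21.6
  Case studies 57 × 0.14 = 7.98
  Quizzes 54 × 0.16 = 8.64
Sum = 59.44
Bonus assignment: 59.44 + 0 = 59.44
59.44 would be D; cap at D applies → D.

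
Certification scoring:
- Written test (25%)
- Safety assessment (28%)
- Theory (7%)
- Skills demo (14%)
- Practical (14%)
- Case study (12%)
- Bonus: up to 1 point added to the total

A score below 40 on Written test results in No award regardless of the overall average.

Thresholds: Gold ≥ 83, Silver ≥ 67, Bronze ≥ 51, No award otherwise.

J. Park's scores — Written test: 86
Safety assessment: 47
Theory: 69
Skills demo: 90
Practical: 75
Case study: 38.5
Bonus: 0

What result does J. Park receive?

Silver

Written test score 86 ≥ 40: minimum met.
Weighted total:
  Written test 86 × 0.25 = 21.5
  Safety assessment 47 × 0.28 = 13.16
  Theory 69 × 0.07 = 4.83
  Skills demo 90 × 0.14 = 12.6
  Practical 75 × 0.14 = 10.5
  Case study 38.5 × 0.12 = 4.62
Sum = 67.21
Bonus: 67.21 + 0 = 67.21
67.21 is ≥ 67 and < 83 → Silver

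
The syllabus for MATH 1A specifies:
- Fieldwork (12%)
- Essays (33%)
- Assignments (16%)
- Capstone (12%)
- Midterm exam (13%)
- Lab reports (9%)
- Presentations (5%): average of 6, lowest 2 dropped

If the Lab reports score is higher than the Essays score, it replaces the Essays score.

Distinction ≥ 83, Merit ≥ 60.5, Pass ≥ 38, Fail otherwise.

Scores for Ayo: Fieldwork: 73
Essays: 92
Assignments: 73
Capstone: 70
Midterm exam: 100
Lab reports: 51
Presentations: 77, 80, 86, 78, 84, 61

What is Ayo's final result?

Merit

Presentations: drop 61, 77 → average of remaining 4 = 328/4 = 82
Lab reports (51) ≤ Essays (92), so Essays stays at 92.
Weighted total:
  Fieldwork 73 × 0.12 = 8.76
  Essays 92 × 0.33 = 30.36
  Assignments 73 × 0.16 = 11.68
  Capstone 70 × 0.12 = 8.4
  Midterm exam 100 × 0.13 = 13
  Lab reports 51 × 0.09 = 4.59
  Presentations 82 × 0.05 = 4.1
Sum = 80.89
80.89 is ≥ 60.5 and < 83 → Merit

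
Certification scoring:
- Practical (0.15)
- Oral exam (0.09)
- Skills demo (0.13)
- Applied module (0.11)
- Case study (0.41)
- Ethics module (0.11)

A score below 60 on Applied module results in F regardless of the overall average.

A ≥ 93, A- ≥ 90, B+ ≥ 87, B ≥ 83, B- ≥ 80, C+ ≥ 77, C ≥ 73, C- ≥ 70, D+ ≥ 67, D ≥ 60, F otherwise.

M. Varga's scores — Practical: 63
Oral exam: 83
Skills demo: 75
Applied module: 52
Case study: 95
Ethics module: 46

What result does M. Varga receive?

Applied module score 52 < 60: minimum not met.
Weighted total:
  Practical 63 × 0.15 = 9.45
  Oral exam 83 × 0.09 = 7.47
  Skills demo 75 × 0.13 = 9.75
  Applied module 52 × 0.11 = 5.72
  Case study 95 × 0.41 = 38.95
  Ethics module 46 × 0.11 = 5.06
Sum = 76.4
Because the Applied module minimum was not met, the result is F.

F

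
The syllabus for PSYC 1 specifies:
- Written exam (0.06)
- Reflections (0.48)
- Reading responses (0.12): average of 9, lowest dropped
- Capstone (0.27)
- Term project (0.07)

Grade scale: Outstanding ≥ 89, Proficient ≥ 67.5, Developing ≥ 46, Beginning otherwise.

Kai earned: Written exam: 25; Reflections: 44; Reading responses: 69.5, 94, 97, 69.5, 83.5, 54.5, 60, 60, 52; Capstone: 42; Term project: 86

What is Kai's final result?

Developing

Reading responses: drop 52 → average of remaining 8 = 588/8 = 73.5
Weighted total:
  Written exam 25 × 0.06 = 1.5
  Reflections 44 × 0.48 = 21.12
  Reading responses 73.5 × 0.12 = 8.82
  Capstone 42 × 0.27 = 11.34
  Term project 86 × 0.07 = 6.02
Sum = 48.8
48.8 is ≥ 46 and < 67.5 → Developing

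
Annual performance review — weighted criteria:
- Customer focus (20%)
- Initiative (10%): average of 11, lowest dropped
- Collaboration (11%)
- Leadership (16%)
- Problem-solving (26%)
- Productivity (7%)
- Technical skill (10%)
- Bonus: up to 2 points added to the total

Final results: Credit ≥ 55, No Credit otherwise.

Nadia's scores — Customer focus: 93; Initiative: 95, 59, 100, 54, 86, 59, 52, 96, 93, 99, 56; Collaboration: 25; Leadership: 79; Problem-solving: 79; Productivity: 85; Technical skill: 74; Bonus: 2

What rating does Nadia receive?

Credit

Initiative: drop 52 → average of remaining 10 = 797/10 = 79.7
Weighted total:
  Customer focus 93 × 0.2 = 18.6
  Initiative 79.7 × 0.1 = 7.97
  Collaboration 25 × 0.11 = 2.75
  Leadership 79 × 0.16 = 12.64
  Problem-solving 79 × 0.26 = 20.54
  Productivity 85 × 0.07 = 5.95
  Technical skill 74 × 0.1 = 7.4
Sum = 75.85
Bonus: 75.85 + 2 = 77.85
77.85 ≥ 55 → Credit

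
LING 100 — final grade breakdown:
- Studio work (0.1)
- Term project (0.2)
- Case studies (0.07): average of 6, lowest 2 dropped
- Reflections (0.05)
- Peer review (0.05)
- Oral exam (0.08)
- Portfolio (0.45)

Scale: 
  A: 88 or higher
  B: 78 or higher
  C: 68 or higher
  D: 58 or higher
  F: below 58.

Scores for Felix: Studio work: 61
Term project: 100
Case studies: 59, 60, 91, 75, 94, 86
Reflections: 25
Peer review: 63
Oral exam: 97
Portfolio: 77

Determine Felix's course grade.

Case studies: drop 59, 60 → average of remaining 4 = 346/4 = 86.5
Weighted total:
  Studio work 61 × 0.1 = 6.1
  Term project 100 × 0.2 = 20
  Case studies 86.5 × 0.07 = 6.055
  Reflections 25 × 0.05 = 1.25
  Peer review 63 × 0.05 = 3.15
  Oral exam 97 × 0.08 = 7.76
  Portfolio 77 × 0.45 = 34.65
Sum = 78.965
78.965 is ≥ 78 and < 88 → B

B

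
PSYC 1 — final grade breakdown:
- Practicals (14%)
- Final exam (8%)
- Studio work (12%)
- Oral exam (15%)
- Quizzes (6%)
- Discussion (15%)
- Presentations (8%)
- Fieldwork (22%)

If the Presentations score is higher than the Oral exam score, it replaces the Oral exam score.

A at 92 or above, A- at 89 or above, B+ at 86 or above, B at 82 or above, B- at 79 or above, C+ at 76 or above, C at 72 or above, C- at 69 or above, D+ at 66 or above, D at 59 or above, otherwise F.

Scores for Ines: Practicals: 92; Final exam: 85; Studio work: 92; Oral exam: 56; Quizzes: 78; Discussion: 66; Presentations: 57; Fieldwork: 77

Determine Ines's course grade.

C

Presentations (57) > Oral exam (56), so Oral exam counts as 57.
Weighted total:
  Practicals 92 × 0.14 = 12.88
  Final exam 85 × 0.08 = 6.8
  Studio work 92 × 0.12 = 11.04
  Oral exam 57 × 0.15 = 8.55
  Quizzes 78 × 0.06 = 4.68
  Discussion 66 × 0.15 = 9.9
  Presentations 57 × 0.08 = 4.56
  Fieldwork 77 × 0.22 = 16.94
Sum = 75.35
75.35 is ≥ 72 and < 76 → C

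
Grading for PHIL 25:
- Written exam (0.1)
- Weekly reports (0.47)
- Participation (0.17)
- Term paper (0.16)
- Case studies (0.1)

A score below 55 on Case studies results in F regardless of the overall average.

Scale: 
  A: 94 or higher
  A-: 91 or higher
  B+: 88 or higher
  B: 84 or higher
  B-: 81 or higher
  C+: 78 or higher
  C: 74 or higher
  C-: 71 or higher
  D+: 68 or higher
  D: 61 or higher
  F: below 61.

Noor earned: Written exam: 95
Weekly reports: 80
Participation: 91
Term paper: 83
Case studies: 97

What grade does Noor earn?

Case studies score 97 ≥ 55: minimum met.
Weighted total:
  Written exam 95 × 0.1 = 9.5
  Weekly reports 80 × 0.47 = 37.6
  Participation 91 × 0.17 = 15.47
  Term paper 83 × 0.16 = 13.28
  Case studies 97 × 0.1 = 9.7
Sum = 85.55
85.55 is ≥ 84 and < 88 → B

B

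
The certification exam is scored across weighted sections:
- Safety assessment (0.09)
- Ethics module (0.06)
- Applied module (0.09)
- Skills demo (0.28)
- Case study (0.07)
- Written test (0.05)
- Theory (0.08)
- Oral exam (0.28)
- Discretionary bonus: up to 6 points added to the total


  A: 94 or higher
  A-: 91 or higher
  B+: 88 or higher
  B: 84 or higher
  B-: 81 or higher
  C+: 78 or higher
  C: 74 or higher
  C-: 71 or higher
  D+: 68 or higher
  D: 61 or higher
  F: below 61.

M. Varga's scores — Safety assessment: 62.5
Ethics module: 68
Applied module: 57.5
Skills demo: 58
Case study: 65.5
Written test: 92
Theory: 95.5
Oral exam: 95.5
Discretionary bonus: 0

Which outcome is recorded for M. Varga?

C

Weighted total:
  Safety assessment 62.5 × 0.09 = 5.625
  Ethics module 68 × 0.06 = 4.08
  Applied module 57.5 × 0.09 = 5.175
  Skills demo 58 × 0.28 = 16.24
  Case study 65.5 × 0.07 = 4.585
  Written test 92 × 0.05 = 4.6
  Theory 95.5 × 0.08 = 7.64
  Oral exam 95.5 × 0.28 = 26.74
Sum = 74.685
Discretionary bonus: 74.685 + 0 = 74.685
74.685 is ≥ 74 and < 78 → C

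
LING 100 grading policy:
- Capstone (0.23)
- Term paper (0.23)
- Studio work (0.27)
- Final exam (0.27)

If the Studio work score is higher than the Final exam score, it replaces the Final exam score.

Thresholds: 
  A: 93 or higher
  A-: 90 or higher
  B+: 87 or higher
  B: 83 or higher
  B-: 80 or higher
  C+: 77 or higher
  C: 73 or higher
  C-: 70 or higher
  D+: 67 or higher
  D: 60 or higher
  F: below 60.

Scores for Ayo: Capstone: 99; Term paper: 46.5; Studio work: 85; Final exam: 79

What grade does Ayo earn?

C+

Studio work (85) > Final exam (79), so Final exam counts as 85.
Weighted total:
  Capstone 99 × 0.23 = 22.77
  Term paper 46.5 × 0.23 = 10.695
  Studio work 85 × 0.27 = 22.95
  Final exam 85 × 0.27 = 22.95
Sum = 79.365
79.365 is ≥ 77 and < 80 → C+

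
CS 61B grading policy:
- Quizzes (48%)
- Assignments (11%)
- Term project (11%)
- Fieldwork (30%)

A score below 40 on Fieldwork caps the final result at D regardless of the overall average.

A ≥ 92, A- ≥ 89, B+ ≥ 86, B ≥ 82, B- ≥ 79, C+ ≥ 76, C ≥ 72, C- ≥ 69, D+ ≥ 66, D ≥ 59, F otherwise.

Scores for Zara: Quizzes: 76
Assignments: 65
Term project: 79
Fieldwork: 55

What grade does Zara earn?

Fieldwork score 55 ≥ 40: minimum met.
Weighted total:
  Quizzes 76 × 0.48 = 36.48
  Assignments 65 × 0.11 = 7.15
  Term project 79 × 0.11 = 8.69
  Fieldwork 55 × 0.3 = 16.5
Sum = 68.82
68.82 is ≥ 66 and < 69 → D+

D+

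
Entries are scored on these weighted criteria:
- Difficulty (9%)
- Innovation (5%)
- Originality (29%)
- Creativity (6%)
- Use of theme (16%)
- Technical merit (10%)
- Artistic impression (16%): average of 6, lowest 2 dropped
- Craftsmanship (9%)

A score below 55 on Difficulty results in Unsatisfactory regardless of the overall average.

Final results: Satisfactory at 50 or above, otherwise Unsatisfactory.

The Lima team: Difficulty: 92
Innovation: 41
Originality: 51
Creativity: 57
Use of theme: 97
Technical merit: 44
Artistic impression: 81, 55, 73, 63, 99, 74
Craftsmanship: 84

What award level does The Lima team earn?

Satisfactory

Artistic impression: drop 55, 63 → average of remaining 4 = 327/4 = 81.75
Difficulty score 92 ≥ 55: minimum met.
Weighted total:
  Difficulty 92 × 0.09 = 8.28
  Innovation 41 × 0.05 = 2.05
  Originality 51 × 0.29 = 14.79
  Creativity 57 × 0.06 = 3.42
  Use of theme 97 × 0.16 = 15.52
  Technical merit 44 × 0.1 = 4.4
  Artistic impression 81.75 × 0.16 = 13.08
  Craftsmanship 84 × 0.09 = 7.56
Sum = 69.1
69.1 ≥ 50 → Satisfactory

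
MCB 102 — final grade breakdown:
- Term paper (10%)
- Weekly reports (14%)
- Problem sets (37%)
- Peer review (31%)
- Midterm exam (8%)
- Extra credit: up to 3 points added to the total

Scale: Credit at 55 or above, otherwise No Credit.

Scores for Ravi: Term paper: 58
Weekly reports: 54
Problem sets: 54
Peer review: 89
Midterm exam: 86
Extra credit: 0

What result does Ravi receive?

Credit

Weighted total:
  Term paper 58 × 0.1 = 5.8
  Weekly reports 54 × 0.14 = 7.56
  Problem sets 54 × 0.37 = 19.98
  Peer review 89 × 0.31 = 27.59
  Midterm exam 86 × 0.08 = 6.88
Sum = 67.81
Extra credit: 67.81 + 0 = 67.81
67.81 ≥ 55 → Credit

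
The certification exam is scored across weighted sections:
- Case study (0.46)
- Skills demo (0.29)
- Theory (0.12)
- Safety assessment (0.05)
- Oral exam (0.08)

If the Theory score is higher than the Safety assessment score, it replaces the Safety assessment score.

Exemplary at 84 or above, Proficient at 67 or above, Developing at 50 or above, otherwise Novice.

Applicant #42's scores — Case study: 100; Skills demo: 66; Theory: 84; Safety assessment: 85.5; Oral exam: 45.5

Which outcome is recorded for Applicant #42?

Theory (84) ≤ Safety assessment (85.5), so Safety assessment stays at 85.5.
Weighted total:
  Case study 100 × 0.46 = 46
  Skills demo 66 × 0.29 = 19.14
  Theory 84 × 0.12 = 10.08
  Safety assessment 85.5 × 0.05 = 4.275
  Oral exam 45.5 × 0.08 = 3.64
Sum = 83.135
83.135 is ≥ 67 and < 84 → Proficient

Proficient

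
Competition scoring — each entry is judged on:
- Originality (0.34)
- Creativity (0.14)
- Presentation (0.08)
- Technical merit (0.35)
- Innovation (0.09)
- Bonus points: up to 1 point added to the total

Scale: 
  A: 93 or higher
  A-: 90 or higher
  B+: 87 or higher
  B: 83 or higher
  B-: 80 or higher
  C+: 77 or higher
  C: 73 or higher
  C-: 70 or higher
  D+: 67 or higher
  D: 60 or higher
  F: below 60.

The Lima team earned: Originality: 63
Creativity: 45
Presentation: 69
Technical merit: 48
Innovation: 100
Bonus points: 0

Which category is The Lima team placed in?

F

Weighted total:
  Originality 63 × 0.34 = 21.42
  Creativity 45 × 0.14 = 6.3
  Presentation 69 × 0.08 = 5.52
  Technical merit 48 × 0.35 = 16.8
  Innovation 100 × 0.09 = 9
Sum = 59.04
Bonus points: 59.04 + 0 = 59.04
59.04 < 60 → F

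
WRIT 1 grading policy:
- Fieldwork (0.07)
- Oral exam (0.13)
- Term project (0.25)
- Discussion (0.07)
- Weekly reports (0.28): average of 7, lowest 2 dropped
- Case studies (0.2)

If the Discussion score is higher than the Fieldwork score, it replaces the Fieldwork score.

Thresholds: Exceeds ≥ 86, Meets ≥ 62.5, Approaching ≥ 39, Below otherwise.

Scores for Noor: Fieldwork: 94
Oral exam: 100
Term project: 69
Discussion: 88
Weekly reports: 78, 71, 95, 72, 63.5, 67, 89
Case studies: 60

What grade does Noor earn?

Meets

Weekly reports: drop 63.5, 67 → average of remaining 5 = 405/5 = 81
Discussion (88) ≤ Fieldwork (94), so Fieldwork stays at 94.
Weighted total:
  Fieldwork 94 × 0.07 = 6.58
  Oral exam 100 × 0.13 = 13
  Term project 69 × 0.25 = 17.25
  Discussion 88 × 0.07 = 6.16
  Weekly reports 81 × 0.28 = 22.68
  Case studies 60 × 0.2 = 12
Sum = 77.67
77.67 is ≥ 62.5 and < 86 → Meets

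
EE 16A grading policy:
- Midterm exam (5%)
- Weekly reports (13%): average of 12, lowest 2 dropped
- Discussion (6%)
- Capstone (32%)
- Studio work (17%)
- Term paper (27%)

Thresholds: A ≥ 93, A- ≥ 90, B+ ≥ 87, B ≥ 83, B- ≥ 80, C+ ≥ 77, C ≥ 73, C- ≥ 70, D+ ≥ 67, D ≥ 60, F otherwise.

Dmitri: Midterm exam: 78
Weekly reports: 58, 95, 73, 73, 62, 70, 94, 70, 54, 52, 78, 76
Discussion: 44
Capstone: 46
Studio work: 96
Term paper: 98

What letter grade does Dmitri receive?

Weekly reports: drop 52, 54 → average of remaining 10 = 749/10 = 74.9
Weighted total:
  Midterm exam 78 × 0.05 = 3.9
  Weekly reports 74.9 × 0.13 = 9.737
  Discussion 44 × 0.06 = 2.64
  Capstone 46 × 0.32 = 14.72
  Studio work 96 × 0.17 = 16.32
  Term paper 98 × 0.27 = 26.46
Sum = 73.777
73.777 is ≥ 73 and < 77 → C

C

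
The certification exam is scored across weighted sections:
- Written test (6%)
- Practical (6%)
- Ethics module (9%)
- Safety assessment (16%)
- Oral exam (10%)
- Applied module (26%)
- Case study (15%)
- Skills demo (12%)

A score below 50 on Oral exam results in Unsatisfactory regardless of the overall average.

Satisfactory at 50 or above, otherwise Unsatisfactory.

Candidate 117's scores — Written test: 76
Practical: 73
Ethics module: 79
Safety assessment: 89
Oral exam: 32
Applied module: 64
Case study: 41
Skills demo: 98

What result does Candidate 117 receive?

Unsatisfactory

Oral exam score 32 < 50: minimum not met.
Weighted total:
  Written test 76 × 0.06 = 4.56
  Practical 73 × 0.06 = 4.38
  Ethics module 79 × 0.09 = 7.11
  Safety assessment 89 × 0.16 = 14.24
  Oral exam 32 × 0.1 = 3.2
  Applied module 64 × 0.26 = 16.64
  Case study 41 × 0.15 = 6.15
  Skills demo 98 × 0.12 = 11.76
Sum = 68.04
Because the Oral exam minimum was not met, the result is Unsatisfactory.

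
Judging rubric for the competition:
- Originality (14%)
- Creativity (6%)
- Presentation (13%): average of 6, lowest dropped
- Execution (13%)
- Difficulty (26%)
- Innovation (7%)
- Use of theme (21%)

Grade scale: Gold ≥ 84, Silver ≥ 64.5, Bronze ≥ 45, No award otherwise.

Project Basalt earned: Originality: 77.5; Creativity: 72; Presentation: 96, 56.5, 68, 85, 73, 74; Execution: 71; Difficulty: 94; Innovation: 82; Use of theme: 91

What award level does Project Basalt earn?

Presentation: drop 56.5 → average of remaining 5 = 396/5 = 79.2
Weighted total:
  Originality 77.5 × 0.14 = 10.85
  Creativity 72 × 0.06 = 4.32
  Presentation 79.2 × 0.13 = 10.296
  Execution 71 × 0.13 = 9.23
  Difficulty 94 × 0.26 = 24.44
  Innovation 82 × 0.07 = 5.74
  Use of theme 91 × 0.21 = 19.11
Sum = 83.986
83.986 is ≥ 64.5 and < 84 → Silver

Silver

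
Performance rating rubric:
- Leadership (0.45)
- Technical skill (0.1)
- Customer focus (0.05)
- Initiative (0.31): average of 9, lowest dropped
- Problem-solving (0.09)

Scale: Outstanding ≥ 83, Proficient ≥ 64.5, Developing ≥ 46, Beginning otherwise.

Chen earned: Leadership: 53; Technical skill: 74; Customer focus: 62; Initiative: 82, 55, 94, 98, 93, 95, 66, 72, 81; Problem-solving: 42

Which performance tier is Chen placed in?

Proficient

Initiative: drop 55 → average of remaining 8 = 681/8 = 85.125
Weighted total:
  Leadership 53 × 0.45 = 23.85
  Technical skill 74 × 0.1 = 7.4
  Customer focus 62 × 0.05 = 3.1
  Initiative 85.125 × 0.31 = 26.38875
  Problem-solving 42 × 0.09 = 3.78
Sum = 64.51875
64.51875 is ≥ 64.5 and < 83 → Proficient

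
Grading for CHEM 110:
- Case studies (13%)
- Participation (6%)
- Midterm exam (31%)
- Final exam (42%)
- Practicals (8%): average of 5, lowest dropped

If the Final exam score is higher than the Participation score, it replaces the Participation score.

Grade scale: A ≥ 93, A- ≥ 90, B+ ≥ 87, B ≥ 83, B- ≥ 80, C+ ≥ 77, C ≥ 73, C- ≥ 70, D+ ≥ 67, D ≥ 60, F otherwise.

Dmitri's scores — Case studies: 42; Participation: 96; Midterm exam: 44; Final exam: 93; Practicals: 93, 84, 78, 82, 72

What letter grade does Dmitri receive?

Practicals: drop 72 → average of remaining 4 = 337/4 = 84.25
Final exam (93) ≤ Participation (96), so Participation stays at 96.
Weighted total:
  Case studies 42 × 0.13 = 5.46
  Participation 96 × 0.06 = 5.76
  Midterm exam 44 × 0.31 = 13.64
  Final exam 93 × 0.42 = 39.06
  Practicals 84.25 × 0.08 = 6.74
Sum = 70.66
70.66 is ≥ 70 and < 73 → C-

C-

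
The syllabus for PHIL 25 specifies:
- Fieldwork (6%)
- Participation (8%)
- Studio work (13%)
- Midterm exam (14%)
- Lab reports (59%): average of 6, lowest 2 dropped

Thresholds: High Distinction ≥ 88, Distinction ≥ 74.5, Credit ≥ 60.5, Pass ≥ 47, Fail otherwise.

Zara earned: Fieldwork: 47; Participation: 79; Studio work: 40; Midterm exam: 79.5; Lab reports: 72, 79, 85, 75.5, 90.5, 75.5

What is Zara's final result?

Lab reports: drop 72, 75.5 → average of remaining 4 = 330/4 = 82.5
Weighted total:
  Fieldwork 47 × 0.06 = 2.82
  Participation 79 × 0.08 = 6.32
  Studio work 40 × 0.13 = 5.2
  Midterm exam 79.5 × 0.14 = 11.13
  Lab reports 82.5 × 0.59 = 48.675
Sum = 74.145
74.145 is ≥ 60.5 and < 74.5 → Credit

Credit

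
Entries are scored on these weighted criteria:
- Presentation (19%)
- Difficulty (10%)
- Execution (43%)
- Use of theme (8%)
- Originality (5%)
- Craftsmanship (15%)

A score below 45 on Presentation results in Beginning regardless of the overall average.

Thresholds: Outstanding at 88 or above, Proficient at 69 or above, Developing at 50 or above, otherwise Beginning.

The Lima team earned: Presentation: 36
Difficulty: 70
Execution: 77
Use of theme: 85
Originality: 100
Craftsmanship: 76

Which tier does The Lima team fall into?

Beginning

Presentation score 36 < 45: minimum not met.
Weighted total:
  Presentation 36 × 0.19 = 6.84
  Difficulty 70 × 0.1 = 7
  Execution 77 × 0.43 = 33.11
  Use of theme 85 × 0.08 = 6.8
  Originality 100 × 0.05 = 5
  Craftsmanship 76 × 0.15 = 11.4
Sum = 70.15
Because the Presentation minimum was not met, the result is Beginning.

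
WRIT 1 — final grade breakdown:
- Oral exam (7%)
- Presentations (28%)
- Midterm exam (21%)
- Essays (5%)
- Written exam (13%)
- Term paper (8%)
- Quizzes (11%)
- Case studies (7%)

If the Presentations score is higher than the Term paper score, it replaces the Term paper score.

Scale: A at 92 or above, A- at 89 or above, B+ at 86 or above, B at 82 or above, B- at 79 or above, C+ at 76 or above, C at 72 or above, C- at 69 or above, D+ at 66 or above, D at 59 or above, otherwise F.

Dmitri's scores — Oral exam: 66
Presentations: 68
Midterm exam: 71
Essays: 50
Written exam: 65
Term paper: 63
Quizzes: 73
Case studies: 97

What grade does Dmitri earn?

C-

Presentations (68) > Term paper (63), so Term paper counts as 68.
Weighted total:
  Oral exam 66 × 0.07 = 4.62
  Presentations 68 × 0.28 = 19.04
  Midterm exam 71 × 0.21 = 14.91
  Essays 50 × 0.05 = 2.5
  Written exam 65 × 0.13 = 8.45
  Term paper 68 × 0.08 = 5.44
  Quizzes 73 × 0.11 = 8.03
  Case studies 97 × 0.07 = 6.79
Sum = 69.78
69.78 is ≥ 69 and < 72 → C-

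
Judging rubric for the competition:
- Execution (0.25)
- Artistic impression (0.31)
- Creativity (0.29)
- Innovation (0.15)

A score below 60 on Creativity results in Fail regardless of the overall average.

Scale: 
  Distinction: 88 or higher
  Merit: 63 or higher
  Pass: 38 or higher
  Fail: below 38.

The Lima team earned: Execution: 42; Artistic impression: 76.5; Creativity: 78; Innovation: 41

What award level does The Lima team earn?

Pass

Creativity score 78 ≥ 60: minimum met.
Weighted total:
  Execution 42 × 0.25 = 10.5
  Artistic impression 76.5 × 0.31 = 23.715
  Creativity 78 × 0.29 = 22.62
  Innovation 41 × 0.15 = 6.15
Sum = 62.985
62.985 is ≥ 38 and < 63 → Pass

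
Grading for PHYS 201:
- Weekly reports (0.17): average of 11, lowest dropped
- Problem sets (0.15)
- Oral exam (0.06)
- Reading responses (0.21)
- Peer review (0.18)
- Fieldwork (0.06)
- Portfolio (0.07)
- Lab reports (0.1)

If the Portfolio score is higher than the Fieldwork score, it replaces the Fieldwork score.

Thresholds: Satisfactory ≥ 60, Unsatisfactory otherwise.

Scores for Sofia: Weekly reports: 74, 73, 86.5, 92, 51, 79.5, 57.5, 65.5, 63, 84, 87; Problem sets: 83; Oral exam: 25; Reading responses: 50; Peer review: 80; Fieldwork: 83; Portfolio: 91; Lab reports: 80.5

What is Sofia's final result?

Satisfactory

Weekly reports: drop 51 → average of remaining 10 = 762/10 = 76.2
Portfolio (91) > Fieldwork (83), so Fieldwork counts as 91.
Weighted total:
  Weekly reports 76.2 × 0.17 = 12.954
  Problem sets 83 × 0.15 = 12.45
  Oral exam 25 × 0.06 = 1.5
  Reading responses 50 × 0.21 = 10.5
  Peer review 80 × 0.18 = 14.4
  Fieldwork 91 × 0.06 = 5.46
  Portfolio 91 × 0.07 = 6.37
  Lab reports 80.5 × 0.1 = 8.05
Sum = 71.684
71.684 ≥ 60 → Satisfactory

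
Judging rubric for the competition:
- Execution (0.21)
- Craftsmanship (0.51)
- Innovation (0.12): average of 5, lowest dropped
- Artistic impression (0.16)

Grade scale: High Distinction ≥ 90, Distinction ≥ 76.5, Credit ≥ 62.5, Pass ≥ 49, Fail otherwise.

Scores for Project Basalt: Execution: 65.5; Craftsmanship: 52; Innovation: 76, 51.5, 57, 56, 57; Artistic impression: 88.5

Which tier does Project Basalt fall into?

Pass

Innovation: drop 51.5 → average of remaining 4 = 246/4 = 61.5
Weighted total:
  Execution 65.5 × 0.21 = 13.755
  Craftsmanship 52 × 0.51 = 26.52
  Innovation 61.5 × 0.12 = 7.38
  Artistic impression 88.5 × 0.16 = 14.16
Sum = 61.815
61.815 is ≥ 49 and < 62.5 → Pass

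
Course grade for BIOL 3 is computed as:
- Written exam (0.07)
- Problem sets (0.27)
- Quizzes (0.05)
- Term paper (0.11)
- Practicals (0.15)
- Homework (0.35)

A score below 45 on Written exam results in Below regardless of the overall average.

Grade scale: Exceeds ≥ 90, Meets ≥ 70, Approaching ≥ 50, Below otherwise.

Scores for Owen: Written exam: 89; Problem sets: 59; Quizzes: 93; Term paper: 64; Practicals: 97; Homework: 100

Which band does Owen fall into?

Written exam score 89 ≥ 45: minimum met.
Weighted total:
  Written exam 89 × 0.07 = 6.23
  Problem sets 59 × 0.27 = 15.93
  Quizzes 93 × 0.05 = 4.65
  Term paper 64 × 0.11 = 7.04
  Practicals 97 × 0.15 = 14.55
  Homework 100 × 0.35 = 35
Sum = 83.4
83.4 is ≥ 70 and < 90 → Meets

Meets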